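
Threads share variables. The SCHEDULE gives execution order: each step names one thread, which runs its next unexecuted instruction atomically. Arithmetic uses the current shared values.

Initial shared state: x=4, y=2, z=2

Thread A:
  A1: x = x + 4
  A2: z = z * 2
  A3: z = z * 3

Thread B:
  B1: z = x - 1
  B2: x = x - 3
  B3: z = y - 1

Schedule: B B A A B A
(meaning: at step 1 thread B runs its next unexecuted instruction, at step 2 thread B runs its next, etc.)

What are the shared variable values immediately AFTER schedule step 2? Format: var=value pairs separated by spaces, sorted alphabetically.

Step 1: thread B executes B1 (z = x - 1). Shared: x=4 y=2 z=3. PCs: A@0 B@1
Step 2: thread B executes B2 (x = x - 3). Shared: x=1 y=2 z=3. PCs: A@0 B@2

Answer: x=1 y=2 z=3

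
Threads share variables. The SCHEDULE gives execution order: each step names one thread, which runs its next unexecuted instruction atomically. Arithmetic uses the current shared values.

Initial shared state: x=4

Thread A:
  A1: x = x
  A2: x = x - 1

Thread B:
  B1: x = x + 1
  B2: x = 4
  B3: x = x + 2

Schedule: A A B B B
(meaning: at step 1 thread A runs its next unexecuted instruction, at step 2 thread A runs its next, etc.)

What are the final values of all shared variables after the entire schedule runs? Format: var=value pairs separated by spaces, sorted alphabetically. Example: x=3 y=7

Answer: x=6

Derivation:
Step 1: thread A executes A1 (x = x). Shared: x=4. PCs: A@1 B@0
Step 2: thread A executes A2 (x = x - 1). Shared: x=3. PCs: A@2 B@0
Step 3: thread B executes B1 (x = x + 1). Shared: x=4. PCs: A@2 B@1
Step 4: thread B executes B2 (x = 4). Shared: x=4. PCs: A@2 B@2
Step 5: thread B executes B3 (x = x + 2). Shared: x=6. PCs: A@2 B@3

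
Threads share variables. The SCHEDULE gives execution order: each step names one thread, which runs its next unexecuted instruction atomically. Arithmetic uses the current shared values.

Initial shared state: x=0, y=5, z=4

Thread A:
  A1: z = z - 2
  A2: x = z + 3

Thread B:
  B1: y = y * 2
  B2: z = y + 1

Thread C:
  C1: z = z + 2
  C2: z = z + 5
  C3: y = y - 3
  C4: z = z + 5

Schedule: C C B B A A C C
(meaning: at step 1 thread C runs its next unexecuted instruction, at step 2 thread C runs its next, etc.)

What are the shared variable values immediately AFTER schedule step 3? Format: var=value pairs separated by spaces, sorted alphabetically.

Step 1: thread C executes C1 (z = z + 2). Shared: x=0 y=5 z=6. PCs: A@0 B@0 C@1
Step 2: thread C executes C2 (z = z + 5). Shared: x=0 y=5 z=11. PCs: A@0 B@0 C@2
Step 3: thread B executes B1 (y = y * 2). Shared: x=0 y=10 z=11. PCs: A@0 B@1 C@2

Answer: x=0 y=10 z=11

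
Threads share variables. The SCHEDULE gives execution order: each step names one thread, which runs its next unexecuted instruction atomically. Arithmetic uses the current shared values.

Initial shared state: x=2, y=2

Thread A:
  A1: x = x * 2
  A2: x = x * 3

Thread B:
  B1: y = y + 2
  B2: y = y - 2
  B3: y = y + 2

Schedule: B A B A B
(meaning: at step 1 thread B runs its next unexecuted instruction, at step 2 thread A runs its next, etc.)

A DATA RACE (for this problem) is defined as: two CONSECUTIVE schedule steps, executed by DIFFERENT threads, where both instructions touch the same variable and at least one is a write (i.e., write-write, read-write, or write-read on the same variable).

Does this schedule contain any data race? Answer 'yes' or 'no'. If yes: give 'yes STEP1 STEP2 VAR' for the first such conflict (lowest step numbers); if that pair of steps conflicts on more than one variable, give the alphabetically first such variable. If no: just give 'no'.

Steps 1,2: B(r=y,w=y) vs A(r=x,w=x). No conflict.
Steps 2,3: A(r=x,w=x) vs B(r=y,w=y). No conflict.
Steps 3,4: B(r=y,w=y) vs A(r=x,w=x). No conflict.
Steps 4,5: A(r=x,w=x) vs B(r=y,w=y). No conflict.

Answer: no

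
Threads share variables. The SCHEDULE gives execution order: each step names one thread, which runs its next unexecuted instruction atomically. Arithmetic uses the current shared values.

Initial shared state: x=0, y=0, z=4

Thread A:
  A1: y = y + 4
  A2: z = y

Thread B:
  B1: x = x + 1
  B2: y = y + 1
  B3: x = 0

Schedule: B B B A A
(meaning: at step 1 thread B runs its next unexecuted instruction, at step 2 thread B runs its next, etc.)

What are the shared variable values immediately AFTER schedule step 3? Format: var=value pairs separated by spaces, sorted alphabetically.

Answer: x=0 y=1 z=4

Derivation:
Step 1: thread B executes B1 (x = x + 1). Shared: x=1 y=0 z=4. PCs: A@0 B@1
Step 2: thread B executes B2 (y = y + 1). Shared: x=1 y=1 z=4. PCs: A@0 B@2
Step 3: thread B executes B3 (x = 0). Shared: x=0 y=1 z=4. PCs: A@0 B@3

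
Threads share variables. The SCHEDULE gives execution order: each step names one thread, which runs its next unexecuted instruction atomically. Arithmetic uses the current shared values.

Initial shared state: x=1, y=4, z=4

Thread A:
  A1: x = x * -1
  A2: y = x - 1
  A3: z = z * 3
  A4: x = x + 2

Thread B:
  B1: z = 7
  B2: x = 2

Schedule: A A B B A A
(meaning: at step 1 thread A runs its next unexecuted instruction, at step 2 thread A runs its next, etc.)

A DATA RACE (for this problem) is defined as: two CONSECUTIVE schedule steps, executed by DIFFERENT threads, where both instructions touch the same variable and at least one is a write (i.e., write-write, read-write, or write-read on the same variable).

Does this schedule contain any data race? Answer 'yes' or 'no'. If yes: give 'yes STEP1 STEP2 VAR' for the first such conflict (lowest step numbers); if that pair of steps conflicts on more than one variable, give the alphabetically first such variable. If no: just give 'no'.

Answer: no

Derivation:
Steps 1,2: same thread (A). No race.
Steps 2,3: A(r=x,w=y) vs B(r=-,w=z). No conflict.
Steps 3,4: same thread (B). No race.
Steps 4,5: B(r=-,w=x) vs A(r=z,w=z). No conflict.
Steps 5,6: same thread (A). No race.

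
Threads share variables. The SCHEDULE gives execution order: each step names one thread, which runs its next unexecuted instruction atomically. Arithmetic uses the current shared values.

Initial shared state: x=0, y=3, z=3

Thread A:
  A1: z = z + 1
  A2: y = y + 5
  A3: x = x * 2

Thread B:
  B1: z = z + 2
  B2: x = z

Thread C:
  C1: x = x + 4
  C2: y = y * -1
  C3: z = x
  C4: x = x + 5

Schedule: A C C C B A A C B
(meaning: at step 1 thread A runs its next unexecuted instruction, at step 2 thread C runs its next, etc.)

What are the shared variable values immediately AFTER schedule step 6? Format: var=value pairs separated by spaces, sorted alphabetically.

Step 1: thread A executes A1 (z = z + 1). Shared: x=0 y=3 z=4. PCs: A@1 B@0 C@0
Step 2: thread C executes C1 (x = x + 4). Shared: x=4 y=3 z=4. PCs: A@1 B@0 C@1
Step 3: thread C executes C2 (y = y * -1). Shared: x=4 y=-3 z=4. PCs: A@1 B@0 C@2
Step 4: thread C executes C3 (z = x). Shared: x=4 y=-3 z=4. PCs: A@1 B@0 C@3
Step 5: thread B executes B1 (z = z + 2). Shared: x=4 y=-3 z=6. PCs: A@1 B@1 C@3
Step 6: thread A executes A2 (y = y + 5). Shared: x=4 y=2 z=6. PCs: A@2 B@1 C@3

Answer: x=4 y=2 z=6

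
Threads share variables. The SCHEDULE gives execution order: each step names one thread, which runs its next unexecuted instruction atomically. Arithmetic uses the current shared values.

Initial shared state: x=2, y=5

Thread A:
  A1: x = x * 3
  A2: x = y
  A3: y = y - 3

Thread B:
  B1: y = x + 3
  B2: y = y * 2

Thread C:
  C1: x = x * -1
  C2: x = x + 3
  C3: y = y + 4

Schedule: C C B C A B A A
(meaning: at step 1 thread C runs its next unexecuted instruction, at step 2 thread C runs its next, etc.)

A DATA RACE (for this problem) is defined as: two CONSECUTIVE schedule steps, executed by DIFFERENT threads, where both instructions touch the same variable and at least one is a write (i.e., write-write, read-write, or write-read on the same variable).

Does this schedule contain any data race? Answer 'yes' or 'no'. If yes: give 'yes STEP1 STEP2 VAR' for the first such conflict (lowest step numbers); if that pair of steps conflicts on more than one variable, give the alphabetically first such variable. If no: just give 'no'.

Answer: yes 2 3 x

Derivation:
Steps 1,2: same thread (C). No race.
Steps 2,3: C(x = x + 3) vs B(y = x + 3). RACE on x (W-R).
Steps 3,4: B(y = x + 3) vs C(y = y + 4). RACE on y (W-W).
Steps 4,5: C(r=y,w=y) vs A(r=x,w=x). No conflict.
Steps 5,6: A(r=x,w=x) vs B(r=y,w=y). No conflict.
Steps 6,7: B(y = y * 2) vs A(x = y). RACE on y (W-R).
Steps 7,8: same thread (A). No race.
First conflict at steps 2,3.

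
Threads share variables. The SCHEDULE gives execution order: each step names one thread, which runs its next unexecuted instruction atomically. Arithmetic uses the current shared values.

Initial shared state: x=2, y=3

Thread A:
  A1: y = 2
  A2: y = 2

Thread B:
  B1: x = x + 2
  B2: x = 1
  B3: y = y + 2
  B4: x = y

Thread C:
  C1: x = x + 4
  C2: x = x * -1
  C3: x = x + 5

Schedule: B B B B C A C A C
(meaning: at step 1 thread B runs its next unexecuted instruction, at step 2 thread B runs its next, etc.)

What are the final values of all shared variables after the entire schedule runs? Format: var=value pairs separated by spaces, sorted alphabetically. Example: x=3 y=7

Answer: x=-4 y=2

Derivation:
Step 1: thread B executes B1 (x = x + 2). Shared: x=4 y=3. PCs: A@0 B@1 C@0
Step 2: thread B executes B2 (x = 1). Shared: x=1 y=3. PCs: A@0 B@2 C@0
Step 3: thread B executes B3 (y = y + 2). Shared: x=1 y=5. PCs: A@0 B@3 C@0
Step 4: thread B executes B4 (x = y). Shared: x=5 y=5. PCs: A@0 B@4 C@0
Step 5: thread C executes C1 (x = x + 4). Shared: x=9 y=5. PCs: A@0 B@4 C@1
Step 6: thread A executes A1 (y = 2). Shared: x=9 y=2. PCs: A@1 B@4 C@1
Step 7: thread C executes C2 (x = x * -1). Shared: x=-9 y=2. PCs: A@1 B@4 C@2
Step 8: thread A executes A2 (y = 2). Shared: x=-9 y=2. PCs: A@2 B@4 C@2
Step 9: thread C executes C3 (x = x + 5). Shared: x=-4 y=2. PCs: A@2 B@4 C@3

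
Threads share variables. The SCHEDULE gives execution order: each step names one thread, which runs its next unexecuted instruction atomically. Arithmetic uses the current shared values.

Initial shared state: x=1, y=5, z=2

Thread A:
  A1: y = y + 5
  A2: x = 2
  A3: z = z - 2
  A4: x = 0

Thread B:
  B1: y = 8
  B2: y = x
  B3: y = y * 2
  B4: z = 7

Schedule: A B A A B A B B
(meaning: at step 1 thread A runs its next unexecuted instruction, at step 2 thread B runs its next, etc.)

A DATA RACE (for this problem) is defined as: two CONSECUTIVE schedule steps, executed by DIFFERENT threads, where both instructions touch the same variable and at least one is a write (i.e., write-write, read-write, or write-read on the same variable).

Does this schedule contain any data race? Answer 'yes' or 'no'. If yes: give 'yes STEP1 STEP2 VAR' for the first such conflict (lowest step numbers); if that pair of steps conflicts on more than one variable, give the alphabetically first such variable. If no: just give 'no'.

Answer: yes 1 2 y

Derivation:
Steps 1,2: A(y = y + 5) vs B(y = 8). RACE on y (W-W).
Steps 2,3: B(r=-,w=y) vs A(r=-,w=x). No conflict.
Steps 3,4: same thread (A). No race.
Steps 4,5: A(r=z,w=z) vs B(r=x,w=y). No conflict.
Steps 5,6: B(y = x) vs A(x = 0). RACE on x (R-W).
Steps 6,7: A(r=-,w=x) vs B(r=y,w=y). No conflict.
Steps 7,8: same thread (B). No race.
First conflict at steps 1,2.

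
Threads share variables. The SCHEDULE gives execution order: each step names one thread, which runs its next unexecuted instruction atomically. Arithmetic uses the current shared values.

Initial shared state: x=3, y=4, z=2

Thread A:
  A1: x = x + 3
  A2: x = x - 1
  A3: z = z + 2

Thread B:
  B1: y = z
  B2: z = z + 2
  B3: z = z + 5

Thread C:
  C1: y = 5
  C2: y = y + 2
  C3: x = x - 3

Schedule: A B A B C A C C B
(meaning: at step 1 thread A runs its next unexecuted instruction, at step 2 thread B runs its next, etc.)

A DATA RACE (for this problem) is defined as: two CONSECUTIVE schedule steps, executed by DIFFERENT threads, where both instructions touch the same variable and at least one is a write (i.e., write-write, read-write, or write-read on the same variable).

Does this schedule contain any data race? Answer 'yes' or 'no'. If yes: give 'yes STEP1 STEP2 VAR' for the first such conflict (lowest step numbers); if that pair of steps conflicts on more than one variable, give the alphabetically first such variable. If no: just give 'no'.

Answer: no

Derivation:
Steps 1,2: A(r=x,w=x) vs B(r=z,w=y). No conflict.
Steps 2,3: B(r=z,w=y) vs A(r=x,w=x). No conflict.
Steps 3,4: A(r=x,w=x) vs B(r=z,w=z). No conflict.
Steps 4,5: B(r=z,w=z) vs C(r=-,w=y). No conflict.
Steps 5,6: C(r=-,w=y) vs A(r=z,w=z). No conflict.
Steps 6,7: A(r=z,w=z) vs C(r=y,w=y). No conflict.
Steps 7,8: same thread (C). No race.
Steps 8,9: C(r=x,w=x) vs B(r=z,w=z). No conflict.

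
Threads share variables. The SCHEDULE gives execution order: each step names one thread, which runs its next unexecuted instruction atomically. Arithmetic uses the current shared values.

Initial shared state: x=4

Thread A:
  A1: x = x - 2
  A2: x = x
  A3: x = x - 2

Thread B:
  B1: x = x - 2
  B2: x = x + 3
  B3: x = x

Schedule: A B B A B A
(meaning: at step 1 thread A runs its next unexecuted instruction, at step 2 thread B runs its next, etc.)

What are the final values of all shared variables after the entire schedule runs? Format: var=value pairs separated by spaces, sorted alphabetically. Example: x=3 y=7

Step 1: thread A executes A1 (x = x - 2). Shared: x=2. PCs: A@1 B@0
Step 2: thread B executes B1 (x = x - 2). Shared: x=0. PCs: A@1 B@1
Step 3: thread B executes B2 (x = x + 3). Shared: x=3. PCs: A@1 B@2
Step 4: thread A executes A2 (x = x). Shared: x=3. PCs: A@2 B@2
Step 5: thread B executes B3 (x = x). Shared: x=3. PCs: A@2 B@3
Step 6: thread A executes A3 (x = x - 2). Shared: x=1. PCs: A@3 B@3

Answer: x=1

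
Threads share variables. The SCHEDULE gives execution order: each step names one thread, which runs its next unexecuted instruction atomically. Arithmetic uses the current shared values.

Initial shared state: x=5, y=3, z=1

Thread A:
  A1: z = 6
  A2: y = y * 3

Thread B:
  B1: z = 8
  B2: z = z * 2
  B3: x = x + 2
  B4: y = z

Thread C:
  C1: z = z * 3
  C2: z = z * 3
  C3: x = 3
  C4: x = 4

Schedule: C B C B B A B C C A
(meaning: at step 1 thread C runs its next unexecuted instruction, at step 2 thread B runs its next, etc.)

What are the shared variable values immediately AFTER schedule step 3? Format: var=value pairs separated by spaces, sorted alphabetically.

Step 1: thread C executes C1 (z = z * 3). Shared: x=5 y=3 z=3. PCs: A@0 B@0 C@1
Step 2: thread B executes B1 (z = 8). Shared: x=5 y=3 z=8. PCs: A@0 B@1 C@1
Step 3: thread C executes C2 (z = z * 3). Shared: x=5 y=3 z=24. PCs: A@0 B@1 C@2

Answer: x=5 y=3 z=24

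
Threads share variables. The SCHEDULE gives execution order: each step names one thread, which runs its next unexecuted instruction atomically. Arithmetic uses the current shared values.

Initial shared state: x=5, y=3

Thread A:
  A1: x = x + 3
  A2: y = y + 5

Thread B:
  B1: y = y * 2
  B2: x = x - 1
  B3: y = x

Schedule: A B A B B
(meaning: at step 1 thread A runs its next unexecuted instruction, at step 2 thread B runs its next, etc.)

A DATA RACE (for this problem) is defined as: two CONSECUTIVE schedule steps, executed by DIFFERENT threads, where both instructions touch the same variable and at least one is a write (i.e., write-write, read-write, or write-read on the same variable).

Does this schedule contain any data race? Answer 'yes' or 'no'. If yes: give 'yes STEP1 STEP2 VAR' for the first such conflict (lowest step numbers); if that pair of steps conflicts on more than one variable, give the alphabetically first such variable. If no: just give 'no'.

Answer: yes 2 3 y

Derivation:
Steps 1,2: A(r=x,w=x) vs B(r=y,w=y). No conflict.
Steps 2,3: B(y = y * 2) vs A(y = y + 5). RACE on y (W-W).
Steps 3,4: A(r=y,w=y) vs B(r=x,w=x). No conflict.
Steps 4,5: same thread (B). No race.
First conflict at steps 2,3.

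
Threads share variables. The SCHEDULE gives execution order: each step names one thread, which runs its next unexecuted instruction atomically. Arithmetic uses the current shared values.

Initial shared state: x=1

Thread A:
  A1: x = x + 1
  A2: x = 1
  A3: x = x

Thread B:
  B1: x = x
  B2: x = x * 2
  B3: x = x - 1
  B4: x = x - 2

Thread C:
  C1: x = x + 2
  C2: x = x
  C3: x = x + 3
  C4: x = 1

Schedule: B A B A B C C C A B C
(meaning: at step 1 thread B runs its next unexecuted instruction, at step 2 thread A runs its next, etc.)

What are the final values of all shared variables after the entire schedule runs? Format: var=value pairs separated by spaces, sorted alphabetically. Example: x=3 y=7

Answer: x=1

Derivation:
Step 1: thread B executes B1 (x = x). Shared: x=1. PCs: A@0 B@1 C@0
Step 2: thread A executes A1 (x = x + 1). Shared: x=2. PCs: A@1 B@1 C@0
Step 3: thread B executes B2 (x = x * 2). Shared: x=4. PCs: A@1 B@2 C@0
Step 4: thread A executes A2 (x = 1). Shared: x=1. PCs: A@2 B@2 C@0
Step 5: thread B executes B3 (x = x - 1). Shared: x=0. PCs: A@2 B@3 C@0
Step 6: thread C executes C1 (x = x + 2). Shared: x=2. PCs: A@2 B@3 C@1
Step 7: thread C executes C2 (x = x). Shared: x=2. PCs: A@2 B@3 C@2
Step 8: thread C executes C3 (x = x + 3). Shared: x=5. PCs: A@2 B@3 C@3
Step 9: thread A executes A3 (x = x). Shared: x=5. PCs: A@3 B@3 C@3
Step 10: thread B executes B4 (x = x - 2). Shared: x=3. PCs: A@3 B@4 C@3
Step 11: thread C executes C4 (x = 1). Shared: x=1. PCs: A@3 B@4 C@4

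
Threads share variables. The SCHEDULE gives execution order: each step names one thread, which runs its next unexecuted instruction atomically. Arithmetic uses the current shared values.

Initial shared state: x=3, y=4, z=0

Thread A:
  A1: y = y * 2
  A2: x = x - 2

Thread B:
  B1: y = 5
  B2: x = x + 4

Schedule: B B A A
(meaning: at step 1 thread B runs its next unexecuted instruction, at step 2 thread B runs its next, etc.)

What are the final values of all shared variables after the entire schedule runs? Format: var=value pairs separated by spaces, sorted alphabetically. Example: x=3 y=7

Step 1: thread B executes B1 (y = 5). Shared: x=3 y=5 z=0. PCs: A@0 B@1
Step 2: thread B executes B2 (x = x + 4). Shared: x=7 y=5 z=0. PCs: A@0 B@2
Step 3: thread A executes A1 (y = y * 2). Shared: x=7 y=10 z=0. PCs: A@1 B@2
Step 4: thread A executes A2 (x = x - 2). Shared: x=5 y=10 z=0. PCs: A@2 B@2

Answer: x=5 y=10 z=0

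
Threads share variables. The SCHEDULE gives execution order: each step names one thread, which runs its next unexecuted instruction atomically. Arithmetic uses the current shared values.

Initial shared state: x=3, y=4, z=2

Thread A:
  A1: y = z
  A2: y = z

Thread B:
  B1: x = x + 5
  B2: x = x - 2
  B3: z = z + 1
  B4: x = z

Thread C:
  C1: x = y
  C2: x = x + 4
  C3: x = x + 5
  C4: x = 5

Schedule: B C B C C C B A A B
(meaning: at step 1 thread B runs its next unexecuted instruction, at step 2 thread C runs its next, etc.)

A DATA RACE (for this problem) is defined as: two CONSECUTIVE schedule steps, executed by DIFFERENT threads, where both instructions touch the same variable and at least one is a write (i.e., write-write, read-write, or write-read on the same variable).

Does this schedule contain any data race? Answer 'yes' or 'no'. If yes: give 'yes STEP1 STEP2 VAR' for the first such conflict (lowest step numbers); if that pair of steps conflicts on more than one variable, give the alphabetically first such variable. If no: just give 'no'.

Answer: yes 1 2 x

Derivation:
Steps 1,2: B(x = x + 5) vs C(x = y). RACE on x (W-W).
Steps 2,3: C(x = y) vs B(x = x - 2). RACE on x (W-W).
Steps 3,4: B(x = x - 2) vs C(x = x + 4). RACE on x (W-W).
Steps 4,5: same thread (C). No race.
Steps 5,6: same thread (C). No race.
Steps 6,7: C(r=-,w=x) vs B(r=z,w=z). No conflict.
Steps 7,8: B(z = z + 1) vs A(y = z). RACE on z (W-R).
Steps 8,9: same thread (A). No race.
Steps 9,10: A(r=z,w=y) vs B(r=z,w=x). No conflict.
First conflict at steps 1,2.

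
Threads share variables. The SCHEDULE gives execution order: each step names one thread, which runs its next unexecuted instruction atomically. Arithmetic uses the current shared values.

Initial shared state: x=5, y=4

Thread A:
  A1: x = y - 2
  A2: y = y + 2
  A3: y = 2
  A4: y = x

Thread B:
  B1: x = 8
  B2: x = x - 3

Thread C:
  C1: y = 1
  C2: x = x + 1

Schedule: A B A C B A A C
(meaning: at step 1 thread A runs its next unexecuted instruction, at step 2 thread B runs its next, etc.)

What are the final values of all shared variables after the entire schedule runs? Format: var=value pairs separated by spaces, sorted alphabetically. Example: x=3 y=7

Step 1: thread A executes A1 (x = y - 2). Shared: x=2 y=4. PCs: A@1 B@0 C@0
Step 2: thread B executes B1 (x = 8). Shared: x=8 y=4. PCs: A@1 B@1 C@0
Step 3: thread A executes A2 (y = y + 2). Shared: x=8 y=6. PCs: A@2 B@1 C@0
Step 4: thread C executes C1 (y = 1). Shared: x=8 y=1. PCs: A@2 B@1 C@1
Step 5: thread B executes B2 (x = x - 3). Shared: x=5 y=1. PCs: A@2 B@2 C@1
Step 6: thread A executes A3 (y = 2). Shared: x=5 y=2. PCs: A@3 B@2 C@1
Step 7: thread A executes A4 (y = x). Shared: x=5 y=5. PCs: A@4 B@2 C@1
Step 8: thread C executes C2 (x = x + 1). Shared: x=6 y=5. PCs: A@4 B@2 C@2

Answer: x=6 y=5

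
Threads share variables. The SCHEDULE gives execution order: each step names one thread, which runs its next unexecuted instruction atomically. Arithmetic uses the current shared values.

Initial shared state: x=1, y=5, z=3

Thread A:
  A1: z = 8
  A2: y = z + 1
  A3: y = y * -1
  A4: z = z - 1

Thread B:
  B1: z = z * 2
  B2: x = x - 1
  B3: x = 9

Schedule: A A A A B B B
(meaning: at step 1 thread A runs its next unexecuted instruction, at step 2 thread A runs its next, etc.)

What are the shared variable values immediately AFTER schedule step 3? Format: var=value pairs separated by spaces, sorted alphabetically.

Answer: x=1 y=-9 z=8

Derivation:
Step 1: thread A executes A1 (z = 8). Shared: x=1 y=5 z=8. PCs: A@1 B@0
Step 2: thread A executes A2 (y = z + 1). Shared: x=1 y=9 z=8. PCs: A@2 B@0
Step 3: thread A executes A3 (y = y * -1). Shared: x=1 y=-9 z=8. PCs: A@3 B@0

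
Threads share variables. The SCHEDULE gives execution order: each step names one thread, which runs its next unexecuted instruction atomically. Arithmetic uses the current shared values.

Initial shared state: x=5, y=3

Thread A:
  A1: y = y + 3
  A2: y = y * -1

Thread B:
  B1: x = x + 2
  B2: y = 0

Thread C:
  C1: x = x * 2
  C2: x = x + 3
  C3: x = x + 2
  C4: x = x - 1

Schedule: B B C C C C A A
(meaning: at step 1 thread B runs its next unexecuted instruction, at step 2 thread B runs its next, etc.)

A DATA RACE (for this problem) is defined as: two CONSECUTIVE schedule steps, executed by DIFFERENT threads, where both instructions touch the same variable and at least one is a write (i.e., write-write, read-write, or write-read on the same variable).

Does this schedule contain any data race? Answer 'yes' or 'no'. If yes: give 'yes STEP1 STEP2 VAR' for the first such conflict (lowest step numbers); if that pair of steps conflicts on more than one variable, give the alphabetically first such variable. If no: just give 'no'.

Steps 1,2: same thread (B). No race.
Steps 2,3: B(r=-,w=y) vs C(r=x,w=x). No conflict.
Steps 3,4: same thread (C). No race.
Steps 4,5: same thread (C). No race.
Steps 5,6: same thread (C). No race.
Steps 6,7: C(r=x,w=x) vs A(r=y,w=y). No conflict.
Steps 7,8: same thread (A). No race.

Answer: no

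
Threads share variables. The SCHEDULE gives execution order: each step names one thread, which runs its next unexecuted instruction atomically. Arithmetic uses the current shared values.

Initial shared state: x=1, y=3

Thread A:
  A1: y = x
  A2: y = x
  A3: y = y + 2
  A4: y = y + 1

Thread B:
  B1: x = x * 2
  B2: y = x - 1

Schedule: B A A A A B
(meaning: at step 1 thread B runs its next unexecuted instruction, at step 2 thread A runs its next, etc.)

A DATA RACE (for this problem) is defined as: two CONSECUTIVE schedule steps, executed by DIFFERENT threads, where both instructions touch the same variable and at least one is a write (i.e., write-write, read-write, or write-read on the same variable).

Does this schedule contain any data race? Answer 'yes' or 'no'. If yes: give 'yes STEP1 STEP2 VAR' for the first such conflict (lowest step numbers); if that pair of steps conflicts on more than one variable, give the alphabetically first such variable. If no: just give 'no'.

Steps 1,2: B(x = x * 2) vs A(y = x). RACE on x (W-R).
Steps 2,3: same thread (A). No race.
Steps 3,4: same thread (A). No race.
Steps 4,5: same thread (A). No race.
Steps 5,6: A(y = y + 1) vs B(y = x - 1). RACE on y (W-W).
First conflict at steps 1,2.

Answer: yes 1 2 x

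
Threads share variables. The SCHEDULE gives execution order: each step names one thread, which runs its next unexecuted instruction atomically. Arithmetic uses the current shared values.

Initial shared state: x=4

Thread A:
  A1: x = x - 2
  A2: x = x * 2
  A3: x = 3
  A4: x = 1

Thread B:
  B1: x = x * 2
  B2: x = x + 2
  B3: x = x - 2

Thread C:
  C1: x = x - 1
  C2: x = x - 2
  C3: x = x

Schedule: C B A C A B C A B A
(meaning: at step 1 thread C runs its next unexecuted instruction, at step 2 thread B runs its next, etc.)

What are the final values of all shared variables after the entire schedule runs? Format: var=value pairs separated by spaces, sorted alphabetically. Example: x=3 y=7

Step 1: thread C executes C1 (x = x - 1). Shared: x=3. PCs: A@0 B@0 C@1
Step 2: thread B executes B1 (x = x * 2). Shared: x=6. PCs: A@0 B@1 C@1
Step 3: thread A executes A1 (x = x - 2). Shared: x=4. PCs: A@1 B@1 C@1
Step 4: thread C executes C2 (x = x - 2). Shared: x=2. PCs: A@1 B@1 C@2
Step 5: thread A executes A2 (x = x * 2). Shared: x=4. PCs: A@2 B@1 C@2
Step 6: thread B executes B2 (x = x + 2). Shared: x=6. PCs: A@2 B@2 C@2
Step 7: thread C executes C3 (x = x). Shared: x=6. PCs: A@2 B@2 C@3
Step 8: thread A executes A3 (x = 3). Shared: x=3. PCs: A@3 B@2 C@3
Step 9: thread B executes B3 (x = x - 2). Shared: x=1. PCs: A@3 B@3 C@3
Step 10: thread A executes A4 (x = 1). Shared: x=1. PCs: A@4 B@3 C@3

Answer: x=1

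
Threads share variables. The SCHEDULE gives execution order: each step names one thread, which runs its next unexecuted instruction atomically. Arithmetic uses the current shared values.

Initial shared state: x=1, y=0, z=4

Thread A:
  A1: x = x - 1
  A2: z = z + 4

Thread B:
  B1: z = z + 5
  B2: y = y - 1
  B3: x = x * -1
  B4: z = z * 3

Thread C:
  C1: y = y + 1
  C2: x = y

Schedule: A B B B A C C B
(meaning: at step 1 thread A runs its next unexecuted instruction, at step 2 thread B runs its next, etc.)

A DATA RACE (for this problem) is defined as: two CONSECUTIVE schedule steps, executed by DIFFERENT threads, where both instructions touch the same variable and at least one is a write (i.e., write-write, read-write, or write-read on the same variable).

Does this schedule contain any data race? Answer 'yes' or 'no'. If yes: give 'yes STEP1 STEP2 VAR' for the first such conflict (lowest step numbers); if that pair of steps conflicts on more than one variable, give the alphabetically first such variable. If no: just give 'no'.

Steps 1,2: A(r=x,w=x) vs B(r=z,w=z). No conflict.
Steps 2,3: same thread (B). No race.
Steps 3,4: same thread (B). No race.
Steps 4,5: B(r=x,w=x) vs A(r=z,w=z). No conflict.
Steps 5,6: A(r=z,w=z) vs C(r=y,w=y). No conflict.
Steps 6,7: same thread (C). No race.
Steps 7,8: C(r=y,w=x) vs B(r=z,w=z). No conflict.

Answer: no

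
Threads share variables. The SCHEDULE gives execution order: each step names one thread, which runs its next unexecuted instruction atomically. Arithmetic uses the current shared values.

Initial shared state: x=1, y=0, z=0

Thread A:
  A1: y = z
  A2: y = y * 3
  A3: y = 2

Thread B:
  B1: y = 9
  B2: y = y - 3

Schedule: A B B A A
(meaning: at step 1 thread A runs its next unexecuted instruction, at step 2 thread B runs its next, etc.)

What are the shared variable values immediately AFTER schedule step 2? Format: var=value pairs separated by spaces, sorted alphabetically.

Answer: x=1 y=9 z=0

Derivation:
Step 1: thread A executes A1 (y = z). Shared: x=1 y=0 z=0. PCs: A@1 B@0
Step 2: thread B executes B1 (y = 9). Shared: x=1 y=9 z=0. PCs: A@1 B@1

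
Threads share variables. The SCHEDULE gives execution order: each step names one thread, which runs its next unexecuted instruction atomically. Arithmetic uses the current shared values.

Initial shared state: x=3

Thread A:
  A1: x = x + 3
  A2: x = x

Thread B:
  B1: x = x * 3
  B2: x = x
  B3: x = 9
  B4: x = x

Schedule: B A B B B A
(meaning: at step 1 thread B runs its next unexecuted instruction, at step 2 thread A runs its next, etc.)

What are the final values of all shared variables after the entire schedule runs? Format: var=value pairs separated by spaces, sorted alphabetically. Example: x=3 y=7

Answer: x=9

Derivation:
Step 1: thread B executes B1 (x = x * 3). Shared: x=9. PCs: A@0 B@1
Step 2: thread A executes A1 (x = x + 3). Shared: x=12. PCs: A@1 B@1
Step 3: thread B executes B2 (x = x). Shared: x=12. PCs: A@1 B@2
Step 4: thread B executes B3 (x = 9). Shared: x=9. PCs: A@1 B@3
Step 5: thread B executes B4 (x = x). Shared: x=9. PCs: A@1 B@4
Step 6: thread A executes A2 (x = x). Shared: x=9. PCs: A@2 B@4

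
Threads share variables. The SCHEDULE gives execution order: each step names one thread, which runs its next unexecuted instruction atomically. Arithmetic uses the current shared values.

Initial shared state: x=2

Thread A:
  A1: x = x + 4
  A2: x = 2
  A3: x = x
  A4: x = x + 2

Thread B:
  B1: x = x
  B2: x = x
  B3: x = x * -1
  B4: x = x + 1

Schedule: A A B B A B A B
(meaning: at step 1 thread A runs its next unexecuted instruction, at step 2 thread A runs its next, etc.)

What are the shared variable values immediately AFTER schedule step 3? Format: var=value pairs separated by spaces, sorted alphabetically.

Step 1: thread A executes A1 (x = x + 4). Shared: x=6. PCs: A@1 B@0
Step 2: thread A executes A2 (x = 2). Shared: x=2. PCs: A@2 B@0
Step 3: thread B executes B1 (x = x). Shared: x=2. PCs: A@2 B@1

Answer: x=2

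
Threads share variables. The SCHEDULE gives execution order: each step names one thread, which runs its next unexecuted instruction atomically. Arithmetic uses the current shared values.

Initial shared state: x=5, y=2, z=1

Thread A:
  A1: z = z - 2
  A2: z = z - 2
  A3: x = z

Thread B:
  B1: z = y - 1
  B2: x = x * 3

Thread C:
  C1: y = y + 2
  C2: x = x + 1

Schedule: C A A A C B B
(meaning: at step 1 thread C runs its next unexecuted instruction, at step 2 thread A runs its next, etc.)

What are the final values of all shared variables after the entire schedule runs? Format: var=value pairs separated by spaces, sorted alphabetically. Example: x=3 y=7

Answer: x=-6 y=4 z=3

Derivation:
Step 1: thread C executes C1 (y = y + 2). Shared: x=5 y=4 z=1. PCs: A@0 B@0 C@1
Step 2: thread A executes A1 (z = z - 2). Shared: x=5 y=4 z=-1. PCs: A@1 B@0 C@1
Step 3: thread A executes A2 (z = z - 2). Shared: x=5 y=4 z=-3. PCs: A@2 B@0 C@1
Step 4: thread A executes A3 (x = z). Shared: x=-3 y=4 z=-3. PCs: A@3 B@0 C@1
Step 5: thread C executes C2 (x = x + 1). Shared: x=-2 y=4 z=-3. PCs: A@3 B@0 C@2
Step 6: thread B executes B1 (z = y - 1). Shared: x=-2 y=4 z=3. PCs: A@3 B@1 C@2
Step 7: thread B executes B2 (x = x * 3). Shared: x=-6 y=4 z=3. PCs: A@3 B@2 C@2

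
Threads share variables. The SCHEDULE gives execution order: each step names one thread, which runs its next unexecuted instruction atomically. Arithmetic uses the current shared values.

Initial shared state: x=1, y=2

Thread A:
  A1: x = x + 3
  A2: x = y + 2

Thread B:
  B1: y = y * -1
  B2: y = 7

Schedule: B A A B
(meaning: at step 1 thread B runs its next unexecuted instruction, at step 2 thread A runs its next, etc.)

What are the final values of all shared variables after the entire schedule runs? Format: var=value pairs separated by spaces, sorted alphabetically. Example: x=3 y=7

Step 1: thread B executes B1 (y = y * -1). Shared: x=1 y=-2. PCs: A@0 B@1
Step 2: thread A executes A1 (x = x + 3). Shared: x=4 y=-2. PCs: A@1 B@1
Step 3: thread A executes A2 (x = y + 2). Shared: x=0 y=-2. PCs: A@2 B@1
Step 4: thread B executes B2 (y = 7). Shared: x=0 y=7. PCs: A@2 B@2

Answer: x=0 y=7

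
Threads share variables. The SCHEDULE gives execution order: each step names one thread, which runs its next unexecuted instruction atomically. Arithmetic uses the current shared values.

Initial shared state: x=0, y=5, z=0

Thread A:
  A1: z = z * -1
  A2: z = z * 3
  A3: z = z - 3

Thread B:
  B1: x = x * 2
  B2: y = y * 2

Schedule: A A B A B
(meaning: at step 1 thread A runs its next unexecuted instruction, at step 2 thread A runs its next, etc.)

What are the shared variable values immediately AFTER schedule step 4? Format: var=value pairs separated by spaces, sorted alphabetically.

Answer: x=0 y=5 z=-3

Derivation:
Step 1: thread A executes A1 (z = z * -1). Shared: x=0 y=5 z=0. PCs: A@1 B@0
Step 2: thread A executes A2 (z = z * 3). Shared: x=0 y=5 z=0. PCs: A@2 B@0
Step 3: thread B executes B1 (x = x * 2). Shared: x=0 y=5 z=0. PCs: A@2 B@1
Step 4: thread A executes A3 (z = z - 3). Shared: x=0 y=5 z=-3. PCs: A@3 B@1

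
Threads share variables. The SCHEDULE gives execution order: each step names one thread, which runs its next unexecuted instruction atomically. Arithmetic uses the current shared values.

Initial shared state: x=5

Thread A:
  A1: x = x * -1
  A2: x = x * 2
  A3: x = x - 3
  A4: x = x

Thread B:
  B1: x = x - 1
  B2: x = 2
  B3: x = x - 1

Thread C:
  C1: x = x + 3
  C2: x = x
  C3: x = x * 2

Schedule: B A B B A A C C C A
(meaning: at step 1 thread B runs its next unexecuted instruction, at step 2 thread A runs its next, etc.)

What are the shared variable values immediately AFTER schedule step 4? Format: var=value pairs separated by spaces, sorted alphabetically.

Step 1: thread B executes B1 (x = x - 1). Shared: x=4. PCs: A@0 B@1 C@0
Step 2: thread A executes A1 (x = x * -1). Shared: x=-4. PCs: A@1 B@1 C@0
Step 3: thread B executes B2 (x = 2). Shared: x=2. PCs: A@1 B@2 C@0
Step 4: thread B executes B3 (x = x - 1). Shared: x=1. PCs: A@1 B@3 C@0

Answer: x=1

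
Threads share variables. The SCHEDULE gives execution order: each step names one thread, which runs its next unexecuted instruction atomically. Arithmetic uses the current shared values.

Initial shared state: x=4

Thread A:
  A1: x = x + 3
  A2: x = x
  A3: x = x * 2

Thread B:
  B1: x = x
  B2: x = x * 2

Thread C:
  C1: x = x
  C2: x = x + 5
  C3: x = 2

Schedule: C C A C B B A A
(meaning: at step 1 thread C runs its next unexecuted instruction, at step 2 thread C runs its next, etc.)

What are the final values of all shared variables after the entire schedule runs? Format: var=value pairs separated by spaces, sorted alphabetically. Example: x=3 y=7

Answer: x=8

Derivation:
Step 1: thread C executes C1 (x = x). Shared: x=4. PCs: A@0 B@0 C@1
Step 2: thread C executes C2 (x = x + 5). Shared: x=9. PCs: A@0 B@0 C@2
Step 3: thread A executes A1 (x = x + 3). Shared: x=12. PCs: A@1 B@0 C@2
Step 4: thread C executes C3 (x = 2). Shared: x=2. PCs: A@1 B@0 C@3
Step 5: thread B executes B1 (x = x). Shared: x=2. PCs: A@1 B@1 C@3
Step 6: thread B executes B2 (x = x * 2). Shared: x=4. PCs: A@1 B@2 C@3
Step 7: thread A executes A2 (x = x). Shared: x=4. PCs: A@2 B@2 C@3
Step 8: thread A executes A3 (x = x * 2). Shared: x=8. PCs: A@3 B@2 C@3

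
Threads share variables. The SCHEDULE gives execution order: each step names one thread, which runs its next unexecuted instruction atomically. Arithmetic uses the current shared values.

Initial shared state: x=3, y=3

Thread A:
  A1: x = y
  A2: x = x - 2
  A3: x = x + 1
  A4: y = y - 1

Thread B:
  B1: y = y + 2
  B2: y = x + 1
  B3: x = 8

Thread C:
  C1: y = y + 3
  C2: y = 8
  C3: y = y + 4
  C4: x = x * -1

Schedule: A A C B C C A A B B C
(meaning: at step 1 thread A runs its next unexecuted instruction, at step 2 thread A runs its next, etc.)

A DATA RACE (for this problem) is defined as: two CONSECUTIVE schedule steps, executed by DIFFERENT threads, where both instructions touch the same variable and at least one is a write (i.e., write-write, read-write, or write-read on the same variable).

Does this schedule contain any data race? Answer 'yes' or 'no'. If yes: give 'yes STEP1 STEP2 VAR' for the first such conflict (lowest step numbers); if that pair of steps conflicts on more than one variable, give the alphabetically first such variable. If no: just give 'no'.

Steps 1,2: same thread (A). No race.
Steps 2,3: A(r=x,w=x) vs C(r=y,w=y). No conflict.
Steps 3,4: C(y = y + 3) vs B(y = y + 2). RACE on y (W-W).
Steps 4,5: B(y = y + 2) vs C(y = 8). RACE on y (W-W).
Steps 5,6: same thread (C). No race.
Steps 6,7: C(r=y,w=y) vs A(r=x,w=x). No conflict.
Steps 7,8: same thread (A). No race.
Steps 8,9: A(y = y - 1) vs B(y = x + 1). RACE on y (W-W).
Steps 9,10: same thread (B). No race.
Steps 10,11: B(x = 8) vs C(x = x * -1). RACE on x (W-W).
First conflict at steps 3,4.

Answer: yes 3 4 y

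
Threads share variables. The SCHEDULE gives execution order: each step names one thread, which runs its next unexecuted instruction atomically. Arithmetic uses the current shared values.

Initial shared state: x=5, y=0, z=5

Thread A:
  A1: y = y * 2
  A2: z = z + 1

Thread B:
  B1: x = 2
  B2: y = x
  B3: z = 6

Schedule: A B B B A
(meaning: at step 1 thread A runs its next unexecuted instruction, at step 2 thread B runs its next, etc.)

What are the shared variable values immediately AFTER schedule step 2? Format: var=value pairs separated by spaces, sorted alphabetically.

Step 1: thread A executes A1 (y = y * 2). Shared: x=5 y=0 z=5. PCs: A@1 B@0
Step 2: thread B executes B1 (x = 2). Shared: x=2 y=0 z=5. PCs: A@1 B@1

Answer: x=2 y=0 z=5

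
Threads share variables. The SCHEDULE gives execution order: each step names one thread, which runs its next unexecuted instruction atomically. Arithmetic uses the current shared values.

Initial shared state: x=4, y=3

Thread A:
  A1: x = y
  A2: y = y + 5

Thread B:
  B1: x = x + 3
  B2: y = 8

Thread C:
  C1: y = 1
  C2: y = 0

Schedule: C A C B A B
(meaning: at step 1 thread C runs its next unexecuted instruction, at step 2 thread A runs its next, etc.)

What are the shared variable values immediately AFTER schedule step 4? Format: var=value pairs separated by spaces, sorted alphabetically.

Answer: x=4 y=0

Derivation:
Step 1: thread C executes C1 (y = 1). Shared: x=4 y=1. PCs: A@0 B@0 C@1
Step 2: thread A executes A1 (x = y). Shared: x=1 y=1. PCs: A@1 B@0 C@1
Step 3: thread C executes C2 (y = 0). Shared: x=1 y=0. PCs: A@1 B@0 C@2
Step 4: thread B executes B1 (x = x + 3). Shared: x=4 y=0. PCs: A@1 B@1 C@2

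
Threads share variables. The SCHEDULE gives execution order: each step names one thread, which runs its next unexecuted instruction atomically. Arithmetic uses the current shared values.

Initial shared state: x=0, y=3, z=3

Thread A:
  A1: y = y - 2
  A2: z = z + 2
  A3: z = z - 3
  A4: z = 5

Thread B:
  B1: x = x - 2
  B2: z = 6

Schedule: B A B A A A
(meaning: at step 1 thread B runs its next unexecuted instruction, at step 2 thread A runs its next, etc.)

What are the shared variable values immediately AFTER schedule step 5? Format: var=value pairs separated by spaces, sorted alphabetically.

Answer: x=-2 y=1 z=5

Derivation:
Step 1: thread B executes B1 (x = x - 2). Shared: x=-2 y=3 z=3. PCs: A@0 B@1
Step 2: thread A executes A1 (y = y - 2). Shared: x=-2 y=1 z=3. PCs: A@1 B@1
Step 3: thread B executes B2 (z = 6). Shared: x=-2 y=1 z=6. PCs: A@1 B@2
Step 4: thread A executes A2 (z = z + 2). Shared: x=-2 y=1 z=8. PCs: A@2 B@2
Step 5: thread A executes A3 (z = z - 3). Shared: x=-2 y=1 z=5. PCs: A@3 B@2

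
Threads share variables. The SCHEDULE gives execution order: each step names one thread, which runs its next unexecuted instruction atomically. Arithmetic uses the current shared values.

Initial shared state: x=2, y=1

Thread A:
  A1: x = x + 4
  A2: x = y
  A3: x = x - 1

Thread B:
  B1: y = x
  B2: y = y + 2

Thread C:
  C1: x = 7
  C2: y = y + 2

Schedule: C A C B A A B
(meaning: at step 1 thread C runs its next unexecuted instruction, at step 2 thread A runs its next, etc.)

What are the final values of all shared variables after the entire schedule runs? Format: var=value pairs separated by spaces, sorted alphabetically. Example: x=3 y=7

Answer: x=10 y=13

Derivation:
Step 1: thread C executes C1 (x = 7). Shared: x=7 y=1. PCs: A@0 B@0 C@1
Step 2: thread A executes A1 (x = x + 4). Shared: x=11 y=1. PCs: A@1 B@0 C@1
Step 3: thread C executes C2 (y = y + 2). Shared: x=11 y=3. PCs: A@1 B@0 C@2
Step 4: thread B executes B1 (y = x). Shared: x=11 y=11. PCs: A@1 B@1 C@2
Step 5: thread A executes A2 (x = y). Shared: x=11 y=11. PCs: A@2 B@1 C@2
Step 6: thread A executes A3 (x = x - 1). Shared: x=10 y=11. PCs: A@3 B@1 C@2
Step 7: thread B executes B2 (y = y + 2). Shared: x=10 y=13. PCs: A@3 B@2 C@2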